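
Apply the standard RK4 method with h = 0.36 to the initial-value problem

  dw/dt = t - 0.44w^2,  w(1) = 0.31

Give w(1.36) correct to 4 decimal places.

0.6938

RK4: k1 = f(t_n, w_n); k2 = f(t_n + h/2, w_n + (h/2)·k1); k3 = f(t_n + h/2, w_n + (h/2)·k2); k4 = f(t_n + h, w_n + h·k3); w_{n+1} = w_n + (h/6)·(k1 + 2k2 + 2k3 + k4).
t=1.000000, w=0.310000:
  k1 = f(1.000000, 0.310000) = 0.957716
  k2 = f(1.180000, 0.482389) = 1.077612
  k3 = f(1.180000, 0.503970) = 1.068246
  k4 = f(1.360000, 0.694569) = 1.147733
  w ← 0.310000 + (0.36/6)·(k1 + 2k2 + 2k3 + k4) = 0.693830
w(1.36) ≈ 0.6938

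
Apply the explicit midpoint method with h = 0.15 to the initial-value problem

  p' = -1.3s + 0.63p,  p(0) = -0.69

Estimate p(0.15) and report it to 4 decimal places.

Midpoint: k1 = f(s_n, p_n); k2 = f(s_n + h/2, p_n + (h/2)·k1); p_{n+1} = p_n + h·k2.
s=0.000000, p=-0.690000:
  k1 = f(0.000000, -0.690000) = -0.434700
  k2 = f(0.075000, -0.722602) = -0.552740
  p ← -0.690000 + 0.15·(-0.552740) = -0.772911
p(0.15) ≈ -0.7729

-0.7729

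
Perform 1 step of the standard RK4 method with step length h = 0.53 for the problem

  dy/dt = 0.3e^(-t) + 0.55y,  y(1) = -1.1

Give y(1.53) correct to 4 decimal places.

RK4: k1 = f(t_n, y_n); k2 = f(t_n + h/2, y_n + (h/2)·k1); k3 = f(t_n + h/2, y_n + (h/2)·k2); k4 = f(t_n + h, y_n + h·k3); y_{n+1} = y_n + (h/6)·(k1 + 2k2 + 2k3 + k4).
t=1.000000, y=-1.100000:
  k1 = f(1.000000, -1.100000) = -0.494636
  k2 = f(1.265000, -1.231079) = -0.592421
  k3 = f(1.265000, -1.256992) = -0.606674
  k4 = f(1.530000, -1.421537) = -0.716885
  y ← -1.100000 + (0.53/6)·(k1 + 2k2 + 2k3 + k4) = -1.418858
y(1.53) ≈ -1.4189

-1.4189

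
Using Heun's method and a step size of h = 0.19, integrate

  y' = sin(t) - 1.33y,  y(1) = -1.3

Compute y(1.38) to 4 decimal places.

-0.5149

Heun: k1 = f(t_n, y_n); k2 = f(t_n + h, y_n + h·k1); y_{n+1} = y_n + (h/2)·(k1 + k2).
t=1.000000, y=-1.300000:
  k1 = f(1.000000, -1.300000) = 2.570471
  k2 = f(1.190000, -0.811611) = 2.007811
  y ← -1.300000 + (0.19/2)·(2.570471 + 2.007811) = -0.865063
t=1.190000, y=-0.865063:
  k1 = f(1.190000, -0.865063) = 2.078903
  k2 = f(1.380000, -0.470072) = 1.607049
  y ← -0.865063 + (0.19/2)·(2.078903 + 1.607049) = -0.514898
y(1.38) ≈ -0.5149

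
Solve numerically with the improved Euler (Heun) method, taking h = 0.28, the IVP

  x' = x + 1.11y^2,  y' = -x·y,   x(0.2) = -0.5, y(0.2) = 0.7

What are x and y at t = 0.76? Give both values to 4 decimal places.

Heun on (x,y): k1 = f(t_n, state_n); k2 = f(t_n + h, state_n + h·k1); state_{n+1} = state_n + (h/2)·(k1 + k2).
0.200000: (-0.500000, 0.700000)
  k1 = (0.043900, 0.350000)
  predictor → (-0.487708, 0.798000)
  k2 = (0.219144, 0.389191)
  → (-0.463174, 0.803487)
0.480000: (-0.463174, 0.803487)
  k1 = (0.253432, 0.372154)
  predictor → (-0.392213, 0.907690)
  k2 = (0.522317, 0.356008)
  → (-0.354569, 0.905429)
(x(0.76), y(0.76)) ≈ (-0.3546, 0.9054)

-0.3546, 0.9054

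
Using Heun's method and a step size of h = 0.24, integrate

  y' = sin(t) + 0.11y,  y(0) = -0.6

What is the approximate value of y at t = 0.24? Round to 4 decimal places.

Heun: k1 = f(t_n, y_n); k2 = f(t_n + h, y_n + h·k1); y_{n+1} = y_n + (h/2)·(k1 + k2).
t=0.000000, y=-0.600000:
  k1 = f(0.000000, -0.600000) = -0.066000
  k2 = f(0.240000, -0.615840) = 0.169960
  y ← -0.600000 + (0.24/2)·(-0.066000 + 0.169960) = -0.587525
y(0.24) ≈ -0.5875

-0.5875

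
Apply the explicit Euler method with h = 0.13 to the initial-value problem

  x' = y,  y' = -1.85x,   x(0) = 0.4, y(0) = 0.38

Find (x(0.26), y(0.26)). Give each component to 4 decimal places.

0.4863, 0.1757

Euler on (x,y): x_{n+1} = x_n + h·x', y_{n+1} = y_n + h·y'.
0.000000: (0.400000, 0.380000); f=(0.380000, -0.740000) → (0.449400, 0.283800)
0.130000: (0.449400, 0.283800); f=(0.283800, -0.831390) → (0.486294, 0.175719)
(x(0.26), y(0.26)) ≈ (0.4863, 0.1757)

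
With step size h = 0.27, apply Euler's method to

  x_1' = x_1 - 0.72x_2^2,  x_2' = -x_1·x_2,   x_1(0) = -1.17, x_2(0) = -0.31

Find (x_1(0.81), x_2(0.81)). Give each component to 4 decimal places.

-2.5318, -0.8746

Euler on (x_1,x_2): x_1_{n+1} = x_1_n + h·x_1', x_2_{n+1} = x_2_n + h·x_2'.
0.000000: (-1.170000, -0.310000); f=(-1.239192, -0.362700) → (-1.504582, -0.407929)
0.270000: (-1.504582, -0.407929); f=(-1.624394, -0.613763) → (-1.943168, -0.573645)
0.540000: (-1.943168, -0.573645); f=(-2.180098, -1.114689) → (-2.531795, -0.874611)
(x_1(0.81), x_2(0.81)) ≈ (-2.5318, -0.8746)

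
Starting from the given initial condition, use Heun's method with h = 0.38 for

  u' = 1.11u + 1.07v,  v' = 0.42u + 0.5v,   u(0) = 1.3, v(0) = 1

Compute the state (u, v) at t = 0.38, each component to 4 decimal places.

2.5371, 1.5114

Heun on (u,v): k1 = f(t_n, state_n); k2 = f(t_n + h, state_n + h·k1); state_{n+1} = state_n + (h/2)·(k1 + k2).
0.000000: (1.300000, 1.000000)
  k1 = (2.513000, 1.046000)
  predictor → (2.254940, 1.397480)
  k2 = (3.998287, 1.645815)
  → (2.537145, 1.511445)
(u(0.38), v(0.38)) ≈ (2.5371, 1.5114)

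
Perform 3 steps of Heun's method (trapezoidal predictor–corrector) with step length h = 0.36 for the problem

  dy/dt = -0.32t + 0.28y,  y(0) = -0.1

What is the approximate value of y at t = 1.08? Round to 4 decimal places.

Heun: k1 = f(t_n, y_n); k2 = f(t_n + h, y_n + h·k1); y_{n+1} = y_n + (h/2)·(k1 + k2).
t=0.000000, y=-0.100000:
  k1 = f(0.000000, -0.100000) = -0.028000
  k2 = f(0.360000, -0.110080) = -0.146022
  y ← -0.100000 + (0.36/2)·(-0.028000 + (-0.146022)) = -0.131324
t=0.360000, y=-0.131324:
  k1 = f(0.360000, -0.131324) = -0.151971
  k2 = f(0.720000, -0.186033) = -0.282489
  y ← -0.131324 + (0.36/2)·(-0.151971 + (-0.282489)) = -0.209527
t=0.720000, y=-0.209527:
  k1 = f(0.720000, -0.209527) = -0.289068
  k2 = f(1.080000, -0.313591) = -0.433406
  y ← -0.209527 + (0.36/2)·(-0.289068 + (-0.433406)) = -0.339572
y(1.08) ≈ -0.3396

-0.3396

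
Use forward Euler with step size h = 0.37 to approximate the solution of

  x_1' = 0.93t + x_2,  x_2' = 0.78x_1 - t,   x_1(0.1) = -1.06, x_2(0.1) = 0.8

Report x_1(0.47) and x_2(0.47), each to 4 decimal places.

-0.7296, 0.4571

Euler on (x_1,x_2): x_1_{n+1} = x_1_n + h·x_1', x_2_{n+1} = x_2_n + h·x_2'.
0.100000: (-1.060000, 0.800000); f=(0.893000, -0.926800) → (-0.729590, 0.457084)
(x_1(0.47), x_2(0.47)) ≈ (-0.7296, 0.4571)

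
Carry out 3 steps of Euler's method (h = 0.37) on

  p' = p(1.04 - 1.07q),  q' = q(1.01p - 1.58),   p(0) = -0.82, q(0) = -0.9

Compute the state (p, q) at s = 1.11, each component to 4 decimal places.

Euler on (p,q): p_{n+1} = p_n + h·p', q_{n+1} = q_n + h·q'.
0.000000: (-0.820000, -0.900000); f=(-1.642460, 2.167380) → (-1.427710, -0.098069)
0.370000: (-1.427710, -0.098069); f=(-1.634634, 0.296364) → (-2.032525, 0.011585)
0.740000: (-2.032525, 0.011585); f=(-2.088630, -0.042088) → (-2.805318, -0.003987)
(p(1.11), q(1.11)) ≈ (-2.8053, -0.0040)

-2.8053, -0.0040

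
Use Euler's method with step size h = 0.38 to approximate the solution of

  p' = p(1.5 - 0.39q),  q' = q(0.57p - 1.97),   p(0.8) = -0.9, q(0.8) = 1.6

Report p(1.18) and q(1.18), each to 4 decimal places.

Euler on (p,q): p_{n+1} = p_n + h·p', q_{n+1} = q_n + h·q'.
0.800000: (-0.900000, 1.600000); f=(-0.788400, -3.972800) → (-1.199592, 0.090336)
(p(1.18), q(1.18)) ≈ (-1.1996, 0.0903)

-1.1996, 0.0903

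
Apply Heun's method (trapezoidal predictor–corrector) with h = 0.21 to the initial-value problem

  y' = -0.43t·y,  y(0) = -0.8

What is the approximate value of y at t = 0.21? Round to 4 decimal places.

Heun: k1 = f(t_n, y_n); k2 = f(t_n + h, y_n + h·k1); y_{n+1} = y_n + (h/2)·(k1 + k2).
t=0.000000, y=-0.800000:
  k1 = f(0.000000, -0.800000) = 0.000000
  k2 = f(0.210000, -0.800000) = 0.072240
  y ← -0.800000 + (0.21/2)·(0.000000 + 0.072240) = -0.792415
y(0.21) ≈ -0.7924

-0.7924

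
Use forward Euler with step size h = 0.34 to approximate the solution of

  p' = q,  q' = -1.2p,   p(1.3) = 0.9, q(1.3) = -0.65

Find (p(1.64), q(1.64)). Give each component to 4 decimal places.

Euler on (p,q): p_{n+1} = p_n + h·p', q_{n+1} = q_n + h·q'.
1.300000: (0.900000, -0.650000); f=(-0.650000, -1.080000) → (0.679000, -1.017200)
(p(1.64), q(1.64)) ≈ (0.6790, -1.0172)

0.6790, -1.0172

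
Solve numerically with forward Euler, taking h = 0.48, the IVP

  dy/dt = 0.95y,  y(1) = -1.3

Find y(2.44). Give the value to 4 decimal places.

Euler: y_{n+1} = y_n + h·f(t_n, y_n).
t=1.000000, y=-1.300000: f=-1.235000 → y ← -1.300000 + 0.48·(-1.235000) = -1.892800
t=1.480000, y=-1.892800: f=-1.798160 → y ← -1.892800 + 0.48·(-1.798160) = -2.755917
t=1.960000, y=-2.755917: f=-2.618121 → y ← -2.755917 + 0.48·(-2.618121) = -4.012615
y(2.44) ≈ -4.0126

-4.0126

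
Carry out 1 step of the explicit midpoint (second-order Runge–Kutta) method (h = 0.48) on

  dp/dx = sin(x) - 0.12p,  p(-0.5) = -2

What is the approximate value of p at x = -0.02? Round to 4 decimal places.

Midpoint: k1 = f(x_n, p_n); k2 = f(x_n + h/2, p_n + (h/2)·k1); p_{n+1} = p_n + h·k2.
x=-0.500000, p=-2.000000:
  k1 = f(-0.500000, -2.000000) = -0.239426
  k2 = f(-0.260000, -2.057462) = -0.010185
  p ← -2.000000 + 0.48·(-0.010185) = -2.004889
p(-0.02) ≈ -2.0049

-2.0049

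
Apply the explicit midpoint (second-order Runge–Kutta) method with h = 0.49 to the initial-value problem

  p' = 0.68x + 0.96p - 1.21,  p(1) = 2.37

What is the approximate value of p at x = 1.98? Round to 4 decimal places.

Midpoint: k1 = f(x_n, p_n); k2 = f(x_n + h/2, p_n + (h/2)·k1); p_{n+1} = p_n + h·k2.
x=1.000000, p=2.370000:
  k1 = f(1.000000, 2.370000) = 1.745200
  k2 = f(1.245000, 2.797574) = 2.322271
  p ← 2.370000 + 0.49·2.322271 = 3.507913
x=1.490000, p=3.507913:
  k1 = f(1.490000, 3.507913) = 3.170796
  k2 = f(1.735000, 4.284758) = 4.083168
  p ← 3.507913 + 0.49·4.083168 = 5.508665
p(1.98) ≈ 5.5087

5.5087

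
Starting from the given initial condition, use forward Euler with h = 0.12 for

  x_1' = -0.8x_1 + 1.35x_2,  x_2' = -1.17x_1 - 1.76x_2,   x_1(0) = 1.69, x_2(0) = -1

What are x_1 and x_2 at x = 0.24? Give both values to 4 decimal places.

Euler on (x_1,x_2): x_1_{n+1} = x_1_n + h·x_1', x_2_{n+1} = x_2_n + h·x_2'.
0.000000: (1.690000, -1.000000); f=(-2.702000, -0.217300) → (1.365760, -1.026076)
0.120000: (1.365760, -1.026076); f=(-2.477811, 0.207955) → (1.068423, -1.001121)
(x_1(0.24), x_2(0.24)) ≈ (1.0684, -1.0011)

1.0684, -1.0011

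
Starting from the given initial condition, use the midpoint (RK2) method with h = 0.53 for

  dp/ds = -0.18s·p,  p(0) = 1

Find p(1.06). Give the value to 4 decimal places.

Midpoint: k1 = f(s_n, p_n); k2 = f(s_n + h/2, p_n + (h/2)·k1); p_{n+1} = p_n + h·k2.
s=0.000000, p=1.000000:
  k1 = f(0.000000, 1.000000) = 0.000000
  k2 = f(0.265000, 1.000000) = -0.047700
  p ← 1.000000 + 0.53·(-0.047700) = 0.974719
s=0.530000, p=0.974719:
  k1 = f(0.530000, 0.974719) = -0.092988
  k2 = f(0.795000, 0.950077) = -0.135956
  p ← 0.974719 + 0.53·(-0.135956) = 0.902662
p(1.06) ≈ 0.9027

0.9027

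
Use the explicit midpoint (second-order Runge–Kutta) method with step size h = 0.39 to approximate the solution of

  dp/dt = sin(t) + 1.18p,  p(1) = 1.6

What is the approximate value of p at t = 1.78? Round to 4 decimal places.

Midpoint: k1 = f(t_n, p_n); k2 = f(t_n + h/2, p_n + (h/2)·k1); p_{n+1} = p_n + h·k2.
t=1.000000, p=1.600000:
  k1 = f(1.000000, 1.600000) = 2.729471
  k2 = f(1.195000, 2.132247) = 3.446267
  p ← 1.600000 + 0.39·3.446267 = 2.944044
t=1.390000, p=2.944044:
  k1 = f(1.390000, 2.944044) = 4.457673
  k2 = f(1.585000, 3.813290) = 5.499582
  p ← 2.944044 + 0.39·5.499582 = 5.088881
p(1.78) ≈ 5.0889

5.0889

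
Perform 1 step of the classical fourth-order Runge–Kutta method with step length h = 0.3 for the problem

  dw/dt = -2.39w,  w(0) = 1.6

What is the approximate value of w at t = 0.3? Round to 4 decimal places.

0.7834

RK4: k1 = f(t_n, w_n); k2 = f(t_n + h/2, w_n + (h/2)·k1); k3 = f(t_n + h/2, w_n + (h/2)·k2); k4 = f(t_n + h, w_n + h·k3); w_{n+1} = w_n + (h/6)·(k1 + 2k2 + 2k3 + k4).
t=0.000000, w=1.600000:
  k1 = f(0.000000, 1.600000) = -3.824000
  k2 = f(0.150000, 1.026400) = -2.453096
  k3 = f(0.150000, 1.232036) = -2.944565
  k4 = f(0.300000, 0.716630) = -1.712747
  w ← 1.600000 + (0.3/6)·(k1 + 2k2 + 2k3 + k4) = 0.783397
w(0.3) ≈ 0.7834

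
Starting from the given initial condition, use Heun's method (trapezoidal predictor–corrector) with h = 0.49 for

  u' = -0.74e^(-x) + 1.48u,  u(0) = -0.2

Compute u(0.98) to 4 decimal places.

-1.8929

Heun: k1 = f(x_n, u_n); k2 = f(x_n + h, u_n + h·k1); u_{n+1} = u_n + (h/2)·(k1 + k2).
x=0.000000, u=-0.200000:
  k1 = f(0.000000, -0.200000) = -1.036000
  k2 = f(0.490000, -0.707640) = -1.500651
  u ← -0.200000 + (0.49/2)·(-1.036000 + (-1.500651)) = -0.821479
x=0.490000, u=-0.821479:
  k1 = f(0.490000, -0.821479) = -1.669133
  k2 = f(0.980000, -1.639355) = -2.703975
  u ← -0.821479 + (0.49/2)·(-1.669133 + (-2.703975)) = -1.892891
u(0.98) ≈ -1.8929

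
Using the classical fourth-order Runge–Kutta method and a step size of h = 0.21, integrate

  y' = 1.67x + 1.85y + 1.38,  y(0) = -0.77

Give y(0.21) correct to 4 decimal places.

RK4: k1 = f(x_n, y_n); k2 = f(x_n + h/2, y_n + (h/2)·k1); k3 = f(x_n + h/2, y_n + (h/2)·k2); k4 = f(x_n + h, y_n + h·k3); y_{n+1} = y_n + (h/6)·(k1 + 2k2 + 2k3 + k4).
x=0.000000, y=-0.770000:
  k1 = f(0.000000, -0.770000) = -0.044500
  k2 = f(0.105000, -0.774672) = 0.122206
  k3 = f(0.105000, -0.757168) = 0.154588
  k4 = f(0.210000, -0.737536) = 0.366258
  y ← -0.770000 + (0.21/6)·(k1 + 2k2 + 2k3 + k4) = -0.739363
y(0.21) ≈ -0.7394

-0.7394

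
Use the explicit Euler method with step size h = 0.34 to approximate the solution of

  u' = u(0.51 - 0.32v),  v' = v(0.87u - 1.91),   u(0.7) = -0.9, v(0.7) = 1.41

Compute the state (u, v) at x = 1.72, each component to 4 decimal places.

Euler on (u,v): u_{n+1} = u_n + h·u', v_{n+1} = v_n + h·v'.
0.700000: (-0.900000, 1.410000); f=(-0.052920, -3.797130) → (-0.917993, 0.118976)
1.040000: (-0.917993, 0.118976); f=(-0.433226, -0.322264) → (-1.065290, 0.009406)
1.380000: (-1.065290, 0.009406); f=(-0.540091, -0.026683) → (-1.248921, 0.000334)
(u(1.72), v(1.72)) ≈ (-1.2489, 0.0003)

-1.2489, 0.0003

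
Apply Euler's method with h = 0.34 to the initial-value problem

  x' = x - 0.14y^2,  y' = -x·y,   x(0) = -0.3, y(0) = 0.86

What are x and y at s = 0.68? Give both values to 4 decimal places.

-0.6286, 1.0886

Euler on (x,y): x_{n+1} = x_n + h·x', y_{n+1} = y_n + h·y'.
0.000000: (-0.300000, 0.860000); f=(-0.403544, 0.258000) → (-0.437205, 0.947720)
0.340000: (-0.437205, 0.947720); f=(-0.562949, 0.414348) → (-0.628608, 1.088598)
(x(0.68), y(0.68)) ≈ (-0.6286, 1.0886)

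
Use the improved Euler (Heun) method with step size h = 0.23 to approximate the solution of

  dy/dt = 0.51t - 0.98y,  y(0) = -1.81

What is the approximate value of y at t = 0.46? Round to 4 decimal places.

Heun: k1 = f(t_n, y_n); k2 = f(t_n + h, y_n + h·k1); y_{n+1} = y_n + (h/2)·(k1 + k2).
t=0.000000, y=-1.810000:
  k1 = f(0.000000, -1.810000) = 1.773800
  k2 = f(0.230000, -1.402026) = 1.491285
  y ← -1.810000 + (0.23/2)·(1.773800 + 1.491285) = -1.434515
t=0.230000, y=-1.434515:
  k1 = f(0.230000, -1.434515) = 1.523125
  k2 = f(0.460000, -1.084196) = 1.297113
  y ← -1.434515 + (0.23/2)·(1.523125 + 1.297113) = -1.110188
y(0.46) ≈ -1.1102

-1.1102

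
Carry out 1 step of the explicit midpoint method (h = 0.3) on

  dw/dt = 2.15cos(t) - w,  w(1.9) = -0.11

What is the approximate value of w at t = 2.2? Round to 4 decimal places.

Midpoint: k1 = f(t_n, w_n); k2 = f(t_n + h/2, w_n + (h/2)·k1); w_{n+1} = w_n + h·k2.
t=1.900000, w=-0.110000:
  k1 = f(1.900000, -0.110000) = -0.585073
  k2 = f(2.050000, -0.197761) = -0.793545
  w ← -0.110000 + 0.3·(-0.793545) = -0.348064
w(2.2) ≈ -0.3481

-0.3481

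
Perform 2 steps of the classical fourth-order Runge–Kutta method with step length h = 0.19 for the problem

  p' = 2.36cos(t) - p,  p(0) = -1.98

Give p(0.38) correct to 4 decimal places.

-0.6275

RK4: k1 = f(t_n, p_n); k2 = f(t_n + h/2, p_n + (h/2)·k1); k3 = f(t_n + h/2, p_n + (h/2)·k2); k4 = f(t_n + h, p_n + h·k3); p_{n+1} = p_n + (h/6)·(k1 + 2k2 + 2k3 + k4).
t=0.000000, p=-1.980000:
  k1 = f(0.000000, -1.980000) = 4.340000
  k2 = f(0.095000, -1.567700) = 3.917059
  k3 = f(0.095000, -1.607879) = 3.957238
  k4 = f(0.190000, -1.228125) = 3.545655
  p ← -1.980000 + (0.19/6)·(k1 + 2k2 + 2k3 + k4) = -1.231582
t=0.190000, p=-1.231582:
  k1 = f(0.190000, -1.231582) = 3.549112
  k2 = f(0.285000, -0.894417) = 3.159218
  k3 = f(0.285000, -0.931456) = 3.196258
  k4 = f(0.380000, -0.624293) = 2.815942
  p ← -1.231582 + (0.19/6)·(k1 + 2k2 + 2k3 + k4) = -0.627509
p(0.38) ≈ -0.6275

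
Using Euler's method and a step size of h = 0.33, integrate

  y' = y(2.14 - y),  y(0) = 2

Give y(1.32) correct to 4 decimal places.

2.1387

Euler: y_{n+1} = y_n + h·f(x_n, y_n).
x=0.000000, y=2.000000: f=0.280000 → y ← 2.000000 + 0.33·0.280000 = 2.092400
x=0.330000, y=2.092400: f=0.099598 → y ← 2.092400 + 0.33·0.099598 = 2.125267
x=0.660000, y=2.125267: f=0.031311 → y ← 2.125267 + 0.33·0.031311 = 2.135600
x=0.990000, y=2.135600: f=0.009397 → y ← 2.135600 + 0.33·0.009397 = 2.138701
y(1.32) ≈ 2.1387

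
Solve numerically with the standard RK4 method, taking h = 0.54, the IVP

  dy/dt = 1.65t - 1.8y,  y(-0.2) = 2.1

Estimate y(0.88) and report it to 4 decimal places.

RK4: k1 = f(t_n, y_n); k2 = f(t_n + h/2, y_n + (h/2)·k1); k3 = f(t_n + h/2, y_n + (h/2)·k2); k4 = f(t_n + h, y_n + h·k3); y_{n+1} = y_n + (h/6)·(k1 + 2k2 + 2k3 + k4).
t=-0.200000, y=2.100000:
  k1 = f(-0.200000, 2.100000) = -4.110000
  k2 = f(0.070000, 0.990300) = -1.667040
  k3 = f(0.070000, 1.649899) = -2.854319
  k4 = f(0.340000, 0.558668) = -0.444602
  y ← 2.100000 + (0.54/6)·(k1 + 2k2 + 2k3 + k4) = 0.876241
t=0.340000, y=0.876241:
  k1 = f(0.340000, 0.876241) = -1.016234
  k2 = f(0.610000, 0.601858) = -0.076844
  k3 = f(0.610000, 0.855493) = -0.533388
  k4 = f(0.880000, 0.588212) = 0.393219
  y ← 0.876241 + (0.54/6)·(k1 + 2k2 + 2k3 + k4) = 0.710328
y(0.88) ≈ 0.7103

0.7103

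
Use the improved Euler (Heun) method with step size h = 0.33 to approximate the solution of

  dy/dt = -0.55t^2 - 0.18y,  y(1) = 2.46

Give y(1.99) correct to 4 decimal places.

0.8678

Heun: k1 = f(t_n, y_n); k2 = f(t_n + h, y_n + h·k1); y_{n+1} = y_n + (h/2)·(k1 + k2).
t=1.000000, y=2.460000:
  k1 = f(1.000000, 2.460000) = -0.992800
  k2 = f(1.330000, 2.132376) = -1.356723
  y ← 2.460000 + (0.33/2)·(-0.992800 + (-1.356723)) = 2.072329
t=1.330000, y=2.072329:
  k1 = f(1.330000, 2.072329) = -1.345914
  k2 = f(1.660000, 1.628177) = -1.808652
  y ← 2.072329 + (0.33/2)·(-1.345914 + (-1.808652)) = 1.551825
t=1.660000, y=1.551825:
  k1 = f(1.660000, 1.551825) = -1.794909
  k2 = f(1.990000, 0.959506) = -2.350766
  y ← 1.551825 + (0.33/2)·(-1.794909 + (-2.350766)) = 0.867789
y(1.99) ≈ 0.8678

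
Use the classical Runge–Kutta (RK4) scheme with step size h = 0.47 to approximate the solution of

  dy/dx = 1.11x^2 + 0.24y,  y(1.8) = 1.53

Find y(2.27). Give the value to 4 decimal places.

RK4: k1 = f(x_n, y_n); k2 = f(x_n + h/2, y_n + (h/2)·k1); k3 = f(x_n + h/2, y_n + (h/2)·k2); k4 = f(x_n + h, y_n + h·k3); y_{n+1} = y_n + (h/6)·(k1 + 2k2 + 2k3 + k4).
x=1.800000, y=1.530000:
  k1 = f(1.800000, 1.530000) = 3.963600
  k2 = f(2.035000, 2.461446) = 5.187507
  k3 = f(2.035000, 2.749064) = 5.256535
  k4 = f(2.270000, 4.000572) = 6.679856
  y ← 1.530000 + (0.47/6)·(k1 + 2k2 + 2k3 + k4) = 3.999971
y(2.27) ≈ 4.0000

4.0000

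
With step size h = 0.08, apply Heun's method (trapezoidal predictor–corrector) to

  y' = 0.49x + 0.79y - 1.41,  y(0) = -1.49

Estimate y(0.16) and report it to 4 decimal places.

-1.9245

Heun: k1 = f(x_n, y_n); k2 = f(x_n + h, y_n + h·k1); y_{n+1} = y_n + (h/2)·(k1 + k2).
x=0.000000, y=-1.490000:
  k1 = f(0.000000, -1.490000) = -2.587100
  k2 = f(0.080000, -1.696968) = -2.711405
  y ← -1.490000 + (0.08/2)·(-2.587100 + (-2.711405)) = -1.701940
x=0.080000, y=-1.701940:
  k1 = f(0.080000, -1.701940) = -2.715333
  k2 = f(0.160000, -1.919167) = -2.847742
  y ← -1.701940 + (0.08/2)·(-2.715333 + (-2.847742)) = -1.924463
y(0.16) ≈ -1.9245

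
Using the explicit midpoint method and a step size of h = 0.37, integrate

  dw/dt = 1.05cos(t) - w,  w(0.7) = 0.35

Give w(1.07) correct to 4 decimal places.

0.4355

Midpoint: k1 = f(t_n, w_n); k2 = f(t_n + h/2, w_n + (h/2)·k1); w_{n+1} = w_n + h·k2.
t=0.700000, w=0.350000:
  k1 = f(0.700000, 0.350000) = 0.453084
  k2 = f(0.885000, 0.433821) = 0.231133
  w ← 0.350000 + 0.37·0.231133 = 0.435519
w(1.07) ≈ 0.4355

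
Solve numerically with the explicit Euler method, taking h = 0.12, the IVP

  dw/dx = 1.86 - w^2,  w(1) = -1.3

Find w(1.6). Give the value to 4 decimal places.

Euler: w_{n+1} = w_n + h·f(x_n, w_n).
x=1.000000, w=-1.300000: f=0.170000 → w ← -1.300000 + 0.12·0.170000 = -1.279600
x=1.120000, w=-1.279600: f=0.222624 → w ← -1.279600 + 0.12·0.222624 = -1.252885
x=1.240000, w=-1.252885: f=0.290279 → w ← -1.252885 + 0.12·0.290279 = -1.218052
x=1.360000, w=-1.218052: f=0.376350 → w ← -1.218052 + 0.12·0.376350 = -1.172890
x=1.480000, w=-1.172890: f=0.484330 → w ← -1.172890 + 0.12·0.484330 = -1.114770
w(1.6) ≈ -1.1148

-1.1148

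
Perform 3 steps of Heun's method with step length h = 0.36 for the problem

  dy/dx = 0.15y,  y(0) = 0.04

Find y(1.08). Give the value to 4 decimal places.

0.0470

Heun: k1 = f(x_n, y_n); k2 = f(x_n + h, y_n + h·k1); y_{n+1} = y_n + (h/2)·(k1 + k2).
x=0.000000, y=0.040000:
  k1 = f(0.000000, 0.040000) = 0.006000
  k2 = f(0.360000, 0.042160) = 0.006324
  y ← 0.040000 + (0.36/2)·(0.006000 + 0.006324) = 0.042218
x=0.360000, y=0.042218:
  k1 = f(0.360000, 0.042218) = 0.006333
  k2 = f(0.720000, 0.044498) = 0.006675
  y ← 0.042218 + (0.36/2)·(0.006333 + 0.006675) = 0.044560
x=0.720000, y=0.044560:
  k1 = f(0.720000, 0.044560) = 0.006684
  k2 = f(1.080000, 0.046966) = 0.007045
  y ← 0.044560 + (0.36/2)·(0.006684 + 0.007045) = 0.047031
y(1.08) ≈ 0.0470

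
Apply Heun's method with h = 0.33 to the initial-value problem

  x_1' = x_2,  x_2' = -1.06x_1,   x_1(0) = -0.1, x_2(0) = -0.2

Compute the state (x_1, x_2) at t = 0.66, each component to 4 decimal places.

-0.2016, -0.0886

Heun on (x_1,x_2): k1 = f(t_n, state_n); k2 = f(t_n + h, state_n + h·k1); state_{n+1} = state_n + (h/2)·(k1 + k2).
0.000000: (-0.100000, -0.200000)
  k1 = (-0.200000, 0.106000)
  predictor → (-0.166000, -0.165020)
  k2 = (-0.165020, 0.175960)
  → (-0.160228, -0.153477)
0.330000: (-0.160228, -0.153477)
  k1 = (-0.153477, 0.169842)
  predictor → (-0.210876, -0.097429)
  k2 = (-0.097429, 0.223528)
  → (-0.201628, -0.088571)
(x_1(0.66), x_2(0.66)) ≈ (-0.2016, -0.0886)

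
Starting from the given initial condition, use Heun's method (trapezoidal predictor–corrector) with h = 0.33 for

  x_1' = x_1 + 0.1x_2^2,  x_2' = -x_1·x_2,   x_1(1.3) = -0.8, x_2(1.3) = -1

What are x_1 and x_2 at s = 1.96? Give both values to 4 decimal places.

Heun on (x_1,x_2): k1 = f(s_n, state_n); k2 = f(s_n + h, state_n + h·k1); state_{n+1} = state_n + (h/2)·(k1 + k2).
1.300000: (-0.800000, -1.000000)
  k1 = (-0.700000, -0.800000)
  predictor → (-1.031000, -1.264000)
  k2 = (-0.871230, -1.303184)
  → (-1.059253, -1.347025)
1.630000: (-1.059253, -1.347025)
  k1 = (-0.877805, -1.426841)
  predictor → (-1.348929, -1.817883)
  k2 = (-1.018459, -2.452194)
  → (-1.372137, -1.987066)
(x_1(1.96), x_2(1.96)) ≈ (-1.3721, -1.9871)

-1.3721, -1.9871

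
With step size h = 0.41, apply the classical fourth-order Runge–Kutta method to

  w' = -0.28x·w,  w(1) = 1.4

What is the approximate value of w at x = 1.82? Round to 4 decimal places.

1.0128

RK4: k1 = f(x_n, w_n); k2 = f(x_n + h/2, w_n + (h/2)·k1); k3 = f(x_n + h/2, w_n + (h/2)·k2); k4 = f(x_n + h, w_n + h·k3); w_{n+1} = w_n + (h/6)·(k1 + 2k2 + 2k3 + k4).
x=1.000000, w=1.400000:
  k1 = f(1.000000, 1.400000) = -0.392000
  k2 = f(1.205000, 1.319640) = -0.445247
  k3 = f(1.205000, 1.308724) = -0.441564
  k4 = f(1.410000, 1.218959) = -0.481245
  w ← 1.400000 + (0.41/6)·(k1 + 2k2 + 2k3 + k4) = 1.219131
x=1.410000, w=1.219131:
  k1 = f(1.410000, 1.219131) = -0.481313
  k2 = f(1.615000, 1.120462) = -0.506673
  k3 = f(1.615000, 1.115263) = -0.504322
  k4 = f(1.820000, 1.012359) = -0.515898
  w ← 1.219131 + (0.41/6)·(k1 + 2k2 + 2k3 + k4) = 1.012819
w(1.82) ≈ 1.0128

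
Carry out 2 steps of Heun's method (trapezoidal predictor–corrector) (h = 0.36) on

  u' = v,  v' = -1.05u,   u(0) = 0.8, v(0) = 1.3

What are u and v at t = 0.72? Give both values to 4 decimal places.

Heun on (u,v): k1 = f(t_n, state_n); k2 = f(t_n + h, state_n + h·k1); state_{n+1} = state_n + (h/2)·(k1 + k2).
0.000000: (0.800000, 1.300000)
  k1 = (1.300000, -0.840000)
  predictor → (1.268000, 0.997600)
  k2 = (0.997600, -1.331400)
  → (1.213568, 0.909148)
0.360000: (1.213568, 0.909148)
  k1 = (0.909148, -1.274246)
  predictor → (1.540861, 0.450419)
  k2 = (0.450419, -1.617904)
  → (1.458290, 0.388561)
(u(0.72), v(0.72)) ≈ (1.4583, 0.3886)

1.4583, 0.3886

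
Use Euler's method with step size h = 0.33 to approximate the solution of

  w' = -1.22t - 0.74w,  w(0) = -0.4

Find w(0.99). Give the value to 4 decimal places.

Euler: w_{n+1} = w_n + h·f(t_n, w_n).
t=0.000000, w=-0.400000: f=0.296000 → w ← -0.400000 + 0.33·0.296000 = -0.302320
t=0.330000, w=-0.302320: f=-0.178883 → w ← -0.302320 + 0.33·(-0.178883) = -0.361351
t=0.660000, w=-0.361351: f=-0.537800 → w ← -0.361351 + 0.33·(-0.537800) = -0.538825
w(0.99) ≈ -0.5388

-0.5388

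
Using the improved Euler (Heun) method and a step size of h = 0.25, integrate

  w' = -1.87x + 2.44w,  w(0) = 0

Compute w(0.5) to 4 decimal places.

Heun: k1 = f(x_n, w_n); k2 = f(x_n + h, w_n + h·k1); w_{n+1} = w_n + (h/2)·(k1 + k2).
x=0.000000, w=0.000000:
  k1 = f(0.000000, 0.000000) = 0.000000
  k2 = f(0.250000, 0.000000) = -0.467500
  w ← 0.000000 + (0.25/2)·(0.000000 + (-0.467500)) = -0.058438
x=0.250000, w=-0.058438:
  k1 = f(0.250000, -0.058438) = -0.610088
  k2 = f(0.500000, -0.210959) = -1.449741
  w ← -0.058438 + (0.25/2)·(-0.610088 + (-1.449741)) = -0.315916
w(0.5) ≈ -0.3159

-0.3159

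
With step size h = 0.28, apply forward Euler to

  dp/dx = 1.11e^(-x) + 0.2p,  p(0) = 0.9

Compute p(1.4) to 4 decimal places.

2.2860

Euler: p_{n+1} = p_n + h·f(x_n, p_n).
x=0.000000, p=0.900000: f=1.290000 → p ← 0.900000 + 0.28·1.290000 = 1.261200
x=0.280000, p=1.261200: f=1.091160 → p ← 1.261200 + 0.28·1.091160 = 1.566725
x=0.560000, p=1.566725: f=0.947387 → p ← 1.566725 + 0.28·0.947387 = 1.831993
x=0.840000, p=1.831993: f=0.845597 → p ← 1.831993 + 0.28·0.845597 = 2.068760
x=1.120000, p=2.068760: f=0.775923 → p ← 2.068760 + 0.28·0.775923 = 2.286019
p(1.4) ≈ 2.2860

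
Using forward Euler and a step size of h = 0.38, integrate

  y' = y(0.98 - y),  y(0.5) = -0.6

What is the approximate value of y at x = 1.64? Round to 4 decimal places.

-3.3470

Euler: y_{n+1} = y_n + h·f(x_n, y_n).
x=0.500000, y=-0.600000: f=-0.948000 → y ← -0.600000 + 0.38·(-0.948000) = -0.960240
x=0.880000, y=-0.960240: f=-1.863096 → y ← -0.960240 + 0.38·(-1.863096) = -1.668217
x=1.260000, y=-1.668217: f=-4.417798 → y ← -1.668217 + 0.38·(-4.417798) = -3.346980
y(1.64) ≈ -3.3470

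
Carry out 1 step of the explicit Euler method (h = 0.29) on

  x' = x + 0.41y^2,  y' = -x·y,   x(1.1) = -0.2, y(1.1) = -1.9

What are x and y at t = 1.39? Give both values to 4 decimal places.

Euler on (x,y): x_{n+1} = x_n + h·x', y_{n+1} = y_n + h·y'.
1.100000: (-0.200000, -1.900000); f=(1.280100, -0.380000) → (0.171229, -2.010200)
(x(1.39), y(1.39)) ≈ (0.1712, -2.0102)

0.1712, -2.0102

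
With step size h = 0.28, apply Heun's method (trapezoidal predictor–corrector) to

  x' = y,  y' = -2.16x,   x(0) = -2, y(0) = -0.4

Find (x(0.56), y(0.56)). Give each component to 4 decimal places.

-1.5420, 1.9470

Heun on (x,y): k1 = f(t_n, state_n); k2 = f(t_n + h, state_n + h·k1); state_{n+1} = state_n + (h/2)·(k1 + k2).
0.000000: (-2.000000, -0.400000)
  k1 = (-0.400000, 4.320000)
  predictor → (-2.112000, 0.809600)
  k2 = (0.809600, 4.561920)
  → (-1.942656, 0.843469)
0.280000: (-1.942656, 0.843469)
  k1 = (0.843469, 4.196137)
  predictor → (-1.706485, 2.018387)
  k2 = (2.018387, 3.686007)
  → (-1.541996, 1.946969)
(x(0.56), y(0.56)) ≈ (-1.5420, 1.9470)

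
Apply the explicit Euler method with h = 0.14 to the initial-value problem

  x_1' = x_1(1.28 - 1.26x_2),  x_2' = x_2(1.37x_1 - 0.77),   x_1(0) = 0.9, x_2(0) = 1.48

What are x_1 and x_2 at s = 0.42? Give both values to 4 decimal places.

0.6606, 1.7138

Euler on (x_1,x_2): x_1_{n+1} = x_1_n + h·x_1', x_2_{n+1} = x_2_n + h·x_2'.
0.000000: (0.900000, 1.480000); f=(-0.526320, 0.685240) → (0.826315, 1.575934)
0.140000: (0.826315, 1.575934); f=(-0.583111, 0.570570) → (0.744680, 1.655813)
0.280000: (0.744680, 1.655813); f=(-0.600454, 0.414303) → (0.660616, 1.713816)
(x_1(0.42), x_2(0.42)) ≈ (0.6606, 1.7138)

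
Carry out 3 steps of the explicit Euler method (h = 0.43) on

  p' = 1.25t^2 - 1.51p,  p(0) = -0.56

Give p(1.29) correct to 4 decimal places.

0.4082

Euler: p_{n+1} = p_n + h·f(t_n, p_n).
t=0.000000, p=-0.560000: f=0.845600 → p ← -0.560000 + 0.43·0.845600 = -0.196392
t=0.430000, p=-0.196392: f=0.527677 → p ← -0.196392 + 0.43·0.527677 = 0.030509
t=0.860000, p=0.030509: f=0.878431 → p ← 0.030509 + 0.43·0.878431 = 0.408235
p(1.29) ≈ 0.4082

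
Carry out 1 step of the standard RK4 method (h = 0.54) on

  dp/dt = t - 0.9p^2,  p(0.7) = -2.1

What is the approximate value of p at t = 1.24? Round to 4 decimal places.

RK4: k1 = f(t_n, p_n); k2 = f(t_n + h/2, p_n + (h/2)·k1); k3 = f(t_n + h/2, p_n + (h/2)·k2); k4 = f(t_n + h, p_n + h·k3); p_{n+1} = p_n + (h/6)·(k1 + 2k2 + 2k3 + k4).
t=0.700000, p=-2.100000:
  k1 = f(0.700000, -2.100000) = -3.269000
  k2 = f(0.970000, -2.982630) = -7.036474
  k3 = f(0.970000, -3.999848) = -13.428905
  k4 = f(1.240000, -9.351608) = -77.467323
  p ← -2.100000 + (0.54/6)·(k1 + 2k2 + 2k3 + k4) = -13.050037
p(1.24) ≈ -13.0500

-13.0500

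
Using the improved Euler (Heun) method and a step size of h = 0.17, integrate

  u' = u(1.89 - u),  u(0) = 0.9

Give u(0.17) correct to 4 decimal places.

1.0507

Heun: k1 = f(t_n, u_n); k2 = f(t_n + h, u_n + h·k1); u_{n+1} = u_n + (h/2)·(k1 + k2).
t=0.000000, u=0.900000:
  k1 = f(0.000000, 0.900000) = 0.891000
  k2 = f(0.170000, 1.051470) = 0.881689
  u ← 0.900000 + (0.17/2)·(0.891000 + 0.881689) = 1.050679
u(0.17) ≈ 1.0507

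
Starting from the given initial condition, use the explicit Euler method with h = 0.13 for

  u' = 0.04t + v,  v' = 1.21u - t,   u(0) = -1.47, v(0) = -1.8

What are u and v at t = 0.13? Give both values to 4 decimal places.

Euler on (u,v): u_{n+1} = u_n + h·u', v_{n+1} = v_n + h·v'.
0.000000: (-1.470000, -1.800000); f=(-1.800000, -1.778700) → (-1.704000, -2.031231)
(u(0.13), v(0.13)) ≈ (-1.7040, -2.0312)

-1.7040, -2.0312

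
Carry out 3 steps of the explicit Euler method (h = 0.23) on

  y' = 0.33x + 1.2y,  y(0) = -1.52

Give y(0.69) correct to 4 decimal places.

Euler: y_{n+1} = y_n + h·f(x_n, y_n).
x=0.000000, y=-1.520000: f=-1.824000 → y ← -1.520000 + 0.23·(-1.824000) = -1.939520
x=0.230000, y=-1.939520: f=-2.251524 → y ← -1.939520 + 0.23·(-2.251524) = -2.457371
x=0.460000, y=-2.457371: f=-2.797045 → y ← -2.457371 + 0.23·(-2.797045) = -3.100691
y(0.69) ≈ -3.1007

-3.1007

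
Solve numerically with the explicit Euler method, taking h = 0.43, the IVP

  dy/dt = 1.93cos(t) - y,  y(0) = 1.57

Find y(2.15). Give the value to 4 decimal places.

Euler: y_{n+1} = y_n + h·f(t_n, y_n).
t=0.000000, y=1.570000: f=0.360000 → y ← 1.570000 + 0.43·0.360000 = 1.724800
t=0.430000, y=1.724800: f=0.029504 → y ← 1.724800 + 0.43·0.029504 = 1.737487
t=0.860000, y=1.737487: f=-0.478282 → y ← 1.737487 + 0.43·(-0.478282) = 1.531825
t=1.290000, y=1.531825: f=-0.996982 → y ← 1.531825 + 0.43·(-0.996982) = 1.103123
t=1.720000, y=1.103123: f=-1.390019 → y ← 1.103123 + 0.43·(-1.390019) = 0.505415
y(2.15) ≈ 0.5054

0.5054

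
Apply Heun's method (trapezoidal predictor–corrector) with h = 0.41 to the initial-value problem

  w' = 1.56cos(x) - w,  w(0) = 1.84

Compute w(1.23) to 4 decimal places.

1.2818

Heun: k1 = f(x_n, w_n); k2 = f(x_n + h, w_n + h·k1); w_{n+1} = w_n + (h/2)·(k1 + k2).
x=0.000000, w=1.840000:
  k1 = f(0.000000, 1.840000) = -0.280000
  k2 = f(0.410000, 1.725200) = -0.294492
  w ← 1.840000 + (0.41/2)·(-0.280000 + (-0.294492)) = 1.722229
x=0.410000, w=1.722229:
  k1 = f(0.410000, 1.722229) = -0.291521
  k2 = f(0.820000, 1.602706) = -0.538441
  w ← 1.722229 + (0.41/2)·(-0.291521 + (-0.538441)) = 1.552087
x=0.820000, w=1.552087:
  k1 = f(0.820000, 1.552087) = -0.487822
  k2 = f(1.230000, 1.352080) = -0.830669
  w ← 1.552087 + (0.41/2)·(-0.487822 + (-0.830669)) = 1.281796
w(1.23) ≈ 1.2818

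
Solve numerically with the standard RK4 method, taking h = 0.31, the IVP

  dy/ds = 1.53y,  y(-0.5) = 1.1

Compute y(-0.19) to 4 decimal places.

RK4: k1 = f(s_n, y_n); k2 = f(s_n + h/2, y_n + (h/2)·k1); k3 = f(s_n + h/2, y_n + (h/2)·k2); k4 = f(s_n + h, y_n + h·k3); y_{n+1} = y_n + (h/6)·(k1 + 2k2 + 2k3 + k4).
s=-0.500000, y=1.100000:
  k1 = f(-0.500000, 1.100000) = 1.683000
  k2 = f(-0.345000, 1.360865) = 2.082123
  k3 = f(-0.345000, 1.422729) = 2.176776
  k4 = f(-0.190000, 1.774800) = 2.715445
  y ← 1.100000 + (0.31/6)·(k1 + 2k2 + 2k3 + k4) = 1.767339
y(-0.19) ≈ 1.7673

1.7673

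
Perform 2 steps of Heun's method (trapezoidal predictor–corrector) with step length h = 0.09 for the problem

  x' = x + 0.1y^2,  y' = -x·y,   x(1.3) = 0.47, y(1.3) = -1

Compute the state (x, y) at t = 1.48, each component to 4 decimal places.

0.5807, -0.9101

Heun on (x,y): k1 = f(t_n, state_n); k2 = f(t_n + h, state_n + h·k1); state_{n+1} = state_n + (h/2)·(k1 + k2).
1.300000: (0.470000, -1.000000)
  k1 = (0.570000, 0.470000)
  predictor → (0.521300, -0.957700)
  k2 = (0.613019, 0.499249)
  → (0.523236, -0.956384)
1.390000: (0.523236, -0.956384)
  k1 = (0.614703, 0.500414)
  predictor → (0.578559, -0.911347)
  k2 = (0.661614, 0.527268)
  → (0.580670, -0.910138)
(x(1.48), y(1.48)) ≈ (0.5807, -0.9101)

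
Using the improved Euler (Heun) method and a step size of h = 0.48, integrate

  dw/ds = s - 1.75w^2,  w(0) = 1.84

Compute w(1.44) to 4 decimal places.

Heun: k1 = f(s_n, w_n); k2 = f(s_n + h, w_n + h·k1); w_{n+1} = w_n + (h/2)·(k1 + k2).
s=0.000000, w=1.840000:
  k1 = f(0.000000, 1.840000) = -5.924800
  k2 = f(0.480000, -1.003904) = -1.283691
  w ← 1.840000 + (0.48/2)·(-5.924800 + (-1.283691)) = 0.109962
s=0.480000, w=0.109962:
  k1 = f(0.480000, 0.109962) = 0.458840
  k2 = f(0.960000, 0.330205) = 0.769188
  w ← 0.109962 + (0.48/2)·(0.458840 + 0.769188) = 0.404689
s=0.960000, w=0.404689:
  k1 = f(0.960000, 0.404689) = 0.673397
  k2 = f(1.440000, 0.727919) = 0.512733
  w ← 0.404689 + (0.48/2)·(0.673397 + 0.512733) = 0.689360
w(1.44) ≈ 0.6894

0.6894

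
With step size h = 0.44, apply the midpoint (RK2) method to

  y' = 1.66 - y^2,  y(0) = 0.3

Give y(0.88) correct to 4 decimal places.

Midpoint: k1 = f(t_n, y_n); k2 = f(t_n + h/2, y_n + (h/2)·k1); y_{n+1} = y_n + h·k2.
t=0.000000, y=0.300000:
  k1 = f(0.000000, 0.300000) = 1.570000
  k2 = f(0.220000, 0.645400) = 1.243459
  y ← 0.300000 + 0.44·1.243459 = 0.847122
t=0.440000, y=0.847122:
  k1 = f(0.440000, 0.847122) = 0.942385
  k2 = f(0.660000, 1.054446) = 0.548143
  y ← 0.847122 + 0.44·0.548143 = 1.088305
y(0.88) ≈ 1.0883

1.0883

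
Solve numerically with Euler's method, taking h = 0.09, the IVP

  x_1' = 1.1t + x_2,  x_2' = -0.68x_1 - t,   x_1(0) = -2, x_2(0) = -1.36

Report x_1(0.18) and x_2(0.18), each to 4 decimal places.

-2.2249, -1.1158

Euler on (x_1,x_2): x_1_{n+1} = x_1_n + h·x_1', x_2_{n+1} = x_2_n + h·x_2'.
0.000000: (-2.000000, -1.360000); f=(-1.360000, 1.360000) → (-2.122400, -1.237600)
0.090000: (-2.122400, -1.237600); f=(-1.138600, 1.353232) → (-2.224874, -1.115809)
(x_1(0.18), x_2(0.18)) ≈ (-2.2249, -1.1158)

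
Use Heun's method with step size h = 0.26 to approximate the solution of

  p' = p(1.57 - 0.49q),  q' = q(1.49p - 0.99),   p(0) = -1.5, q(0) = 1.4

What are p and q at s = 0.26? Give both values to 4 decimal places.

-2.0223, 0.7032

Heun on (p,q): k1 = f(s_n, state_n); k2 = f(s_n + h, state_n + h·k1); state_{n+1} = state_n + (h/2)·(k1 + k2).
0.000000: (-1.500000, 1.400000)
  k1 = (-1.326000, -4.515000)
  predictor → (-1.844760, 0.226100)
  k2 = (-2.691894, -0.845318)
  → (-2.022326, 0.703159)
(p(0.26), q(0.26)) ≈ (-2.0223, 0.7032)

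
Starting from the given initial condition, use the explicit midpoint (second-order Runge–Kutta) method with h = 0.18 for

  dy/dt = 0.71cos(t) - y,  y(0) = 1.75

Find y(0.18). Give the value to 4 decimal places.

Midpoint: k1 = f(t_n, y_n); k2 = f(t_n + h/2, y_n + (h/2)·k1); y_{n+1} = y_n + h·k2.
t=0.000000, y=1.750000:
  k1 = f(0.000000, 1.750000) = -1.040000
  k2 = f(0.090000, 1.656400) = -0.949274
  y ← 1.750000 + 0.18·(-0.949274) = 1.579131
y(0.18) ≈ 1.5791

1.5791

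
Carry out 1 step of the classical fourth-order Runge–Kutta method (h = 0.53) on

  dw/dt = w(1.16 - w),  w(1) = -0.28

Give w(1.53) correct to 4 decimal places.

RK4: k1 = f(t_n, w_n); k2 = f(t_n + h/2, w_n + (h/2)·k1); k3 = f(t_n + h/2, w_n + (h/2)·k2); k4 = f(t_n + h, w_n + h·k3); w_{n+1} = w_n + (h/6)·(k1 + 2k2 + 2k3 + k4).
t=1.000000, w=-0.280000:
  k1 = f(1.000000, -0.280000) = -0.403200
  k2 = f(1.265000, -0.386848) = -0.598395
  k3 = f(1.265000, -0.438575) = -0.701094
  k4 = f(1.530000, -0.651580) = -1.180389
  w ← -0.280000 + (0.53/6)·(k1 + 2k2 + 2k3 + k4) = -0.649460
w(1.53) ≈ -0.6495

-0.6495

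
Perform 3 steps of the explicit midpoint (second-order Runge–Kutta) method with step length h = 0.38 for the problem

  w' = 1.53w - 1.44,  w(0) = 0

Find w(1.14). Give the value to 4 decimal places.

-4.1065

Midpoint: k1 = f(x_n, w_n); k2 = f(x_n + h/2, w_n + (h/2)·k1); w_{n+1} = w_n + h·k2.
x=0.000000, w=0.000000:
  k1 = f(0.000000, 0.000000) = -1.440000
  k2 = f(0.190000, -0.273600) = -1.858608
  w ← 0.000000 + 0.38·(-1.858608) = -0.706271
x=0.380000, w=-0.706271:
  k1 = f(0.380000, -0.706271) = -2.520595
  k2 = f(0.570000, -1.185184) = -3.253332
  w ← -0.706271 + 0.38·(-3.253332) = -1.942537
x=0.760000, w=-1.942537:
  k1 = f(0.760000, -1.942537) = -4.412082
  k2 = f(0.950000, -2.780833) = -5.694674
  w ← -1.942537 + 0.38·(-5.694674) = -4.106513
w(1.14) ≈ -4.1065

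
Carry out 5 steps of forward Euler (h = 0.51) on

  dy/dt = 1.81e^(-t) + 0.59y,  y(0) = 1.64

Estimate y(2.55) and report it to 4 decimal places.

10.9178

Euler: y_{n+1} = y_n + h·f(t_n, y_n).
t=0.000000, y=1.640000: f=2.777600 → y ← 1.640000 + 0.51·2.777600 = 3.056576
t=0.510000, y=3.056576: f=2.890277 → y ← 3.056576 + 0.51·2.890277 = 4.530617
t=1.020000, y=4.530617: f=3.325741 → y ← 4.530617 + 0.51·3.325741 = 6.226745
t=1.530000, y=6.226745: f=4.065709 → y ← 6.226745 + 0.51·4.065709 = 8.300257
t=2.040000, y=8.300257: f=5.132503 → y ← 8.300257 + 0.51·5.132503 = 10.917834
y(2.55) ≈ 10.9178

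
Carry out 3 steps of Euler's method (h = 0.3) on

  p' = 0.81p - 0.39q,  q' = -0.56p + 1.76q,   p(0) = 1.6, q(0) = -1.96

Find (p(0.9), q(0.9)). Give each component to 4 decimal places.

4.5288, -8.7167

Euler on (p,q): p_{n+1} = p_n + h·p', q_{n+1} = q_n + h·q'.
0.000000: (1.600000, -1.960000); f=(2.060400, -4.345600) → (2.218120, -3.263680)
0.300000: (2.218120, -3.263680); f=(3.069512, -6.986224) → (3.138974, -5.359547)
0.600000: (3.138974, -5.359547); f=(4.632792, -11.190628) → (4.528811, -8.716736)
(p(0.9), q(0.9)) ≈ (4.5288, -8.7167)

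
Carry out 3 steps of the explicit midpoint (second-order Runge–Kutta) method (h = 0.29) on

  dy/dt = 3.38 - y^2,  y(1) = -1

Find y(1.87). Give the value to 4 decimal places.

Midpoint: k1 = f(t_n, y_n); k2 = f(t_n + h/2, y_n + (h/2)·k1); y_{n+1} = y_n + h·k2.
t=1.000000, y=-1.000000:
  k1 = f(1.000000, -1.000000) = 2.380000
  k2 = f(1.145000, -0.654900) = 2.951106
  y ← -1.000000 + 0.29·2.951106 = -0.144179
t=1.290000, y=-0.144179:
  k1 = f(1.290000, -0.144179) = 3.359212
  k2 = f(1.435000, 0.342907) = 3.262415
  y ← -0.144179 + 0.29·3.262415 = 0.801921
t=1.580000, y=0.801921:
  k1 = f(1.580000, 0.801921) = 2.736923
  k2 = f(1.725000, 1.198775) = 1.942939
  y ← 0.801921 + 0.29·1.942939 = 1.365373
y(1.87) ≈ 1.3654

1.3654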